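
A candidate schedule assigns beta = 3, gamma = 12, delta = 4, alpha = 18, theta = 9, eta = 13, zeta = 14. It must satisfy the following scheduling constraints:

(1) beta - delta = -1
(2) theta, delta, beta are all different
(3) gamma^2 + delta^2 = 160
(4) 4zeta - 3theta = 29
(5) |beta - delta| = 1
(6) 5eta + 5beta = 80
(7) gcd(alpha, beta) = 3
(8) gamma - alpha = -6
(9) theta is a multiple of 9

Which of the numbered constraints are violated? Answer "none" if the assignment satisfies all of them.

(1) beta - delta = 3 - 4 = -1 — OK.
(2) values 9, 4, 3 are pairwise distinct — OK.
(3) gamma^2 + delta^2 = 12^2 + 4^2 = 144 + 16 = 160 — OK.
(4) 4zeta - 3theta = 4(14) - 3(9) = 29 — OK.
(5) |3 - 4| = 1 — OK.
(6) 5eta + 5beta = 5(13) + 5(3) = 80 — OK.
(7) gcd(18, 3) = 3 — OK.
(8) gamma - alpha = 12 - 18 = -6 — OK.
(9) 9 / 9 = 1, so 9 divides 9 — OK.

None — every constraint holds.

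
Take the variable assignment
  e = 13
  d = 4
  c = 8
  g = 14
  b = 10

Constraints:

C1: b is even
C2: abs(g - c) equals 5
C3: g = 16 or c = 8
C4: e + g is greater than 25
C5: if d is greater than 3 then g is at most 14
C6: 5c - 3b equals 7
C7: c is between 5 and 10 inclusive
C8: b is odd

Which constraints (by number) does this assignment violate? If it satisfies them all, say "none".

C1: b = 10 is even — OK.
C2: abs(14 - 8) = 6, not 5 — violated.
C3: g = 14 ≠ 16, but c = 8 = 8 (second disjunct) — OK.
C4: e + g = 13 + 14 = 27; 27 > 25 — OK.
C5: d = 4 > 3, so we need g ≤ 14; g = 14 ≤ 14 — OK.
C6: 5c - 3b = 5(8) - 3(10) = 10, not 7 — violated.
C7: c = 8 lies in [5, 10] — OK.
C8: b = 10 is even — violated.

No — constraints 2, 6, 8 are not satisfied.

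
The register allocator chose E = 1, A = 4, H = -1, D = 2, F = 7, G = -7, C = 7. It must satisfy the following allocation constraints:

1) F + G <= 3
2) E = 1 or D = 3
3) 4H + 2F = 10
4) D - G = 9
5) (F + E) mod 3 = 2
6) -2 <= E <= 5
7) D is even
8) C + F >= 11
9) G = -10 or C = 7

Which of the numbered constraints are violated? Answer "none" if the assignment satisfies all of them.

All constraints are satisfied.

1) F + G = 7 + (-7) = 0; 0 ≤ 3  yes
2) E = 1 = 1 (first disjunct)  yes
3) 4H + 2F = 4(-1) + 2(7) = 10  yes
4) D - G = 2 - (-7) = 9  yes
5) F + E = 8; 8 mod 3 = 2  yes
6) E = 1 lies in [-2, 5]  yes
7) D = 2 is even  yes
8) C + F = 7 + 7 = 14; 14 ≥ 11  yes
9) G = -7 ≠ -10, but C = 7 = 7 (second disjunct)  yes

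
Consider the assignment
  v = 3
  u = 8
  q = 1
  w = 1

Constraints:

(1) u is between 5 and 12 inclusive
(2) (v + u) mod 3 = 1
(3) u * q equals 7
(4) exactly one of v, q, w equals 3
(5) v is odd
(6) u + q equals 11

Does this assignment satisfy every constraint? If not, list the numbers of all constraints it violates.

No — constraints 2, 3, 6 are not satisfied.

(1) u = 8 lies in [5, 12]  yes
(2) v + u = 11; 11 mod 3 = 2, not 1  no
(3) u * q = 8 * 1 = 8, not 7  no
(4) v=3, q=1, w=1; 1 of them equals 3  yes
(5) v = 3 is odd  yes
(6) u + q = 8 + 1 = 9, not 11  no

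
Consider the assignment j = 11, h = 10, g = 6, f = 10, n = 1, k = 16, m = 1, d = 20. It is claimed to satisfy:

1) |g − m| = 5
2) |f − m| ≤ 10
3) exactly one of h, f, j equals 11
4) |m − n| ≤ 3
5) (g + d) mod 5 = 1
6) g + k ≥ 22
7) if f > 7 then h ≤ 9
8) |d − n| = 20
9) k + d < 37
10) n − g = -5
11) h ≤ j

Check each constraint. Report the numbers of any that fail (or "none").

Constraints 7, 8 do not hold.

1) |6 − 1| = 5 — holds.
2) |10 − 1| = 9; 9 ≤ 10 — holds.
3) h=10, f=10, j=11; 1 of them equals 11 — holds.
4) |1 − 1| = 0; 0 ≤ 3 — holds.
5) g + d = 26; 26 mod 5 = 1 — holds.
6) g + k = 6 + 16 = 22; 22 ≥ 22 — holds.
7) f = 10 > 7, so we need h ≤ 9; but h = 10 > 9 — fails.
8) |20 − 1| = 19, not 20 — fails.
9) k + d = 16 + 20 = 36; 36 < 37 — holds.
10) n − g = 1 − 6 = -5 — holds.
11) h = 10, j = 11; 10 ≤ 11 — holds.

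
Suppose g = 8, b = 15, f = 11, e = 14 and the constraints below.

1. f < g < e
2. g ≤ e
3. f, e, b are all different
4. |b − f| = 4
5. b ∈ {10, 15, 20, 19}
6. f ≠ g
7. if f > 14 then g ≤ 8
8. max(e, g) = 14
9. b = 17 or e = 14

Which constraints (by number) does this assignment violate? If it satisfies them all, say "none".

Constraint 1 is violated.

1. values 11, 8, 14; f = 11 is not < g = 8 — violated.
2. g = 8, e = 14; 8 ≤ 14 — satisfied.
3. values 11, 14, 15 are pairwise distinct — satisfied.
4. |15 − 11| = 4 — satisfied.
5. b = 15 is in {10, 15, 20, 19} — satisfied.
6. f = 11, g = 8; distinct — satisfied.
7. f = 11, not > 14; antecedent false, conditional vacuously true — satisfied.
8. max(14, 8) = 14 — satisfied.
9. b = 15 ≠ 17, but e = 14 = 14 (second disjunct) — satisfied.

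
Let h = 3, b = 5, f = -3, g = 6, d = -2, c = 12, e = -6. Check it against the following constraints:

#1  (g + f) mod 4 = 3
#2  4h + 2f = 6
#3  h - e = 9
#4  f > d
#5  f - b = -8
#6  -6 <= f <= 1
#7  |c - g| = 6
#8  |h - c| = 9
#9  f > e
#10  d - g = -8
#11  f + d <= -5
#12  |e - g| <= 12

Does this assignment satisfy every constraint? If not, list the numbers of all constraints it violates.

#1 g + f = 3; 3 mod 4 = 3  yes
#2 4h + 2f = 4(3) + 2(-3) = 6  yes
#3 h - e = 3 - (-6) = 9  yes
#4 f = -3, d = -2; -3 ≤ -2 (want >)  no
#5 f - b = -3 - 5 = -8  yes
#6 f = -3 lies in [-6, 1]  yes
#7 |12 - 6| = 6  yes
#8 |3 - 12| = 9  yes
#9 f = -3, e = -6; -3 > -6  yes
#10 d - g = -2 - 6 = -8  yes
#11 f + d = -3 + (-2) = -5; -5 ≤ -5  yes
#12 |-6 - 6| = 12; 12 ≤ 12  yes

The assignment fails constraint 4.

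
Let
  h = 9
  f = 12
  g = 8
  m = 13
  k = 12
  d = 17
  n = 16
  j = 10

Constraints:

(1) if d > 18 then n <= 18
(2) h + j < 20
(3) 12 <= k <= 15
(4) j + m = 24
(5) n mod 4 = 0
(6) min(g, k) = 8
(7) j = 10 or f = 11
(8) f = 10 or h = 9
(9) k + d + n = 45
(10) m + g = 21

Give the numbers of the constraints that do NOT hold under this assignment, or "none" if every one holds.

(1) d = 17, not > 18; antecedent false, conditional vacuously true  holds
(2) h + j = 9 + 10 = 19; 19 < 20  holds
(3) k = 12 lies in [12, 15]  holds
(4) j + m = 10 + 13 = 23, not 24  fails
(5) 16 mod 4 = 0  holds
(6) min(8, 12) = 8  holds
(7) j = 10 = 10 (first disjunct)  holds
(8) f = 12 ≠ 10, but h = 9 = 9 (second disjunct)  holds
(9) k + d + n = 12 + 17 + 16 = 45  holds
(10) m + g = 13 + 8 = 21  holds

Violated: 4.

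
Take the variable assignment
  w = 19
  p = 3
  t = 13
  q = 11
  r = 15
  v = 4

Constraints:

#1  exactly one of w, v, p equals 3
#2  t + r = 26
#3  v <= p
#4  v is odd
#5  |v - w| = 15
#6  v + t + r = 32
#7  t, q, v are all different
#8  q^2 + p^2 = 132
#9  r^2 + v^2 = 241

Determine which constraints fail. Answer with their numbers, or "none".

The assignment fails constraints 2, 3, 4, and 8.

#1 w=19, v=4, p=3; 1 of them equals 3  true
#2 t + r = 13 + 15 = 28, not 26  false
#3 v = 4, p = 3; 4 > 3 (want ≤)  false
#4 v = 4 is even  false
#5 |4 - 19| = 15  true
#6 v + t + r = 4 + 13 + 15 = 32  true
#7 values 13, 11, 4 are pairwise distinct  true
#8 q^2 + p^2 = 11^2 + 3^2 = 121 + 9 = 130, not 132  false
#9 r^2 + v^2 = 15^2 + 4^2 = 225 + 16 = 241  true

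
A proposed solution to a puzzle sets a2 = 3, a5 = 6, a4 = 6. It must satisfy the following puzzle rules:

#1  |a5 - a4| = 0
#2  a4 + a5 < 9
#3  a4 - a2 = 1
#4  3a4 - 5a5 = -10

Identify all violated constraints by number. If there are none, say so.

No — constraints 2, 3, 4 are not satisfied.

#1 |6 - 6| = 0 — holds.
#2 a4 + a5 = 6 + 6 = 12; 12 ≥ 9, bound 9 not met — does not hold.
#3 a4 - a2 = 6 - 3 = 3, not 1 — does not hold.
#4 3a4 - 5a5 = 3(6) - 5(6) = -12, not -10 — does not hold.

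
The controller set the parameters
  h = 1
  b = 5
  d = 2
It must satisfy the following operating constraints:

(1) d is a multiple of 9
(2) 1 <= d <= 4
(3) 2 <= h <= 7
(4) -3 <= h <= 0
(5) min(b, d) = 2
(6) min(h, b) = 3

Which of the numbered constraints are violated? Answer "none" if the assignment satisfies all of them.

(1) 2 = 9*0 + 2, so 9 does not divide 2 — fails.
(2) d = 2 lies in [1, 4] — holds.
(3) h = 1 is outside [2, 7] — fails.
(4) h = 1 is outside [-3, 0] — fails.
(5) min(5, 2) = 2 — holds.
(6) min(1, 5) = 1, not 3 — fails.

Constraints 1, 3, 4, 6 do not hold.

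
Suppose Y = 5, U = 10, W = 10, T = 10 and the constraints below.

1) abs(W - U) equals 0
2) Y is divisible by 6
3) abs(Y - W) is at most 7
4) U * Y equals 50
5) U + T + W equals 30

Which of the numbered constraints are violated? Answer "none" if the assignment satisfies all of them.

Constraint 2 does not hold.

1) abs(10 - 10) = 0  ✓
2) 5 = 6*0 + 5, so 6 does not divide 5  ✗
3) abs(5 - 10) = 5; 5 ≤ 7  ✓
4) U * Y = 10 * 5 = 50  ✓
5) U + T + W = 10 + 10 + 10 = 30  ✓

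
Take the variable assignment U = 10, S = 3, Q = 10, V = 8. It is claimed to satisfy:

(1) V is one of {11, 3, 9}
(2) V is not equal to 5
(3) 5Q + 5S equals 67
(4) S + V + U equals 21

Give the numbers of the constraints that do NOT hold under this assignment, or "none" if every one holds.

The assignment fails constraints 1, 3.

(1) V = 8 is not in {11, 3, 9} — fails.
(2) V = 8, and 8 ≠ 5 — holds.
(3) 5Q + 5S = 5(10) + 5(3) = 65, not 67 — fails.
(4) S + V + U = 3 + 8 + 10 = 21 — holds.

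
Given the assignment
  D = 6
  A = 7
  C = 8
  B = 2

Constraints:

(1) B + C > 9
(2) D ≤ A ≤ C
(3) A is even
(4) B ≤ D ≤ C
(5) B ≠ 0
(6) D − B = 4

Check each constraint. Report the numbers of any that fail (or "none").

(1) B + C = 2 + 8 = 10; 10 > 9 — satisfied.
(2) values 6 ≤ 7 ≤ 8 — satisfied.
(3) A = 7 is odd — violated.
(4) values 2 ≤ 6 ≤ 8 — satisfied.
(5) B = 2, and 2 ≠ 0 — satisfied.
(6) D − B = 6 − 2 = 4 — satisfied.

Constraint 3 is violated.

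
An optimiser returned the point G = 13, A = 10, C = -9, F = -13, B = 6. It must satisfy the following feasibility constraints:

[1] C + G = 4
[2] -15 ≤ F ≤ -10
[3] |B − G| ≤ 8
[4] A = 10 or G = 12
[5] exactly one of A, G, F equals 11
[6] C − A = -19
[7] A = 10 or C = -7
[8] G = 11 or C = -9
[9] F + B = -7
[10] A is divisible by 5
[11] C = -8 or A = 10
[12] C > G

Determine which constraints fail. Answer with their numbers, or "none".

The assignment fails constraints 5 and 12.

[1] C + G = -9 + 13 = 4  true
[2] F = -13 lies in [-15, -10]  true
[3] |6 − 13| = 7; 7 ≤ 8  true
[4] A = 10 = 10 (first disjunct)  true
[5] A=10, G=13, F=-13; 0 of them equal 11, not exactly one  false
[6] C − A = -9 − 10 = -19  true
[7] A = 10 = 10 (first disjunct)  true
[8] G = 13 ≠ 11, but C = -9 = -9 (second disjunct)  true
[9] F + B = -13 + 6 = -7  true
[10] 10 / 5 = 2, so 5 divides 10  true
[11] C = -9 ≠ -8, but A = 10 = 10 (second disjunct)  true
[12] C = -9, G = 13; -9 ≤ 13 (want >)  false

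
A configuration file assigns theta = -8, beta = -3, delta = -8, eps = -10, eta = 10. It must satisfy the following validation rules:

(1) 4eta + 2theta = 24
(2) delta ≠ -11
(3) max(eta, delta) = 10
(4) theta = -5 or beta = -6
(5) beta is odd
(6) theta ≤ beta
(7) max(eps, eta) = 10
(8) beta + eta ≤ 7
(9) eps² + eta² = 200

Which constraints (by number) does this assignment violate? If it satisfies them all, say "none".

(1) 4eta + 2theta = 4(10) + 2(-8) = 24  ✓
(2) delta = -8, and -8 ≠ -11  ✓
(3) max(10, -8) = 10  ✓
(4) theta = -8 ≠ -5 and beta = -3 ≠ -6; both disjuncts false  ✗
(5) beta = -3 is odd  ✓
(6) theta = -8, beta = -3; -8 ≤ -3  ✓
(7) max(-10, 10) = 10  ✓
(8) beta + eta = -3 + 10 = 7; 7 ≤ 7  ✓
(9) eps² + eta² = (-10)² + 10² = 100 + 100 = 200  ✓

The assignment fails constraint 4.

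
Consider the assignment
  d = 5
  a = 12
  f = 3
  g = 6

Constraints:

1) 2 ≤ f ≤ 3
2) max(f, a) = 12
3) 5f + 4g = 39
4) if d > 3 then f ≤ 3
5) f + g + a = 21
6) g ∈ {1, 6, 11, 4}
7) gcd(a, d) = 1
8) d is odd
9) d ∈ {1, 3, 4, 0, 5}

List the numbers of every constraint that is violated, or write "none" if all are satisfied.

None — every constraint holds.

1) f = 3 lies in [2, 3]  OK
2) max(3, 12) = 12  OK
3) 5f + 4g = 5(3) + 4(6) = 39  OK
4) d = 5 > 3, so we need f ≤ 3; f = 3 ≤ 3  OK
5) f + g + a = 3 + 6 + 12 = 21  OK
6) g = 6 is in {1, 6, 11, 4}  OK
7) gcd(12, 5) = 1  OK
8) d = 5 is odd  OK
9) d = 5 is in {1, 3, 4, 0, 5}  OK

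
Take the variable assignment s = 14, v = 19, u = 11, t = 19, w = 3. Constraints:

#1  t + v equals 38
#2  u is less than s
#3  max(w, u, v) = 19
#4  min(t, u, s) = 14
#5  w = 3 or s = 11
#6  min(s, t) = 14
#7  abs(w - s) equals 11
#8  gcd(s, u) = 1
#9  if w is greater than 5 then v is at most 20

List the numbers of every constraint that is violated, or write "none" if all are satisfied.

Constraint 4 is violated.

#1 t + v = 19 + 19 = 38 — satisfied.
#2 u = 11, s = 14; 11 < 14 — satisfied.
#3 max(3, 11, 19) = 19 — satisfied.
#4 min(19, 11, 14) = 11, not 14 — violated.
#5 w = 3 = 3 (first disjunct) — satisfied.
#6 min(14, 19) = 14 — satisfied.
#7 abs(3 - 14) = 11 — satisfied.
#8 gcd(14, 11) = 1 — satisfied.
#9 w = 3, not > 5; antecedent false, conditional vacuously true — satisfied.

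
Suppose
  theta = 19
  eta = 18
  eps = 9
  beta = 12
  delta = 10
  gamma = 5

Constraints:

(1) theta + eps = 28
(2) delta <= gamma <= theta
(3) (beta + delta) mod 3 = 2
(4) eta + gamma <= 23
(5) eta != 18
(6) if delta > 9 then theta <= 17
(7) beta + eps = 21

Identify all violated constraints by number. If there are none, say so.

Violated: 2, 3, 5, and 6.

(1) theta + eps = 19 + 9 = 28 — holds.
(2) values 10, 5, 19; delta = 10 is not <= gamma = 5 — does not hold.
(3) beta + delta = 22; 22 mod 3 = 1, not 2 — does not hold.
(4) eta + gamma = 18 + 5 = 23; 23 ≤ 23 — holds.
(5) eta = 18, but 18 is required to differ — does not hold.
(6) delta = 10 > 9, so we need theta ≤ 17; but theta = 19 > 17 — does not hold.
(7) beta + eps = 12 + 9 = 21 — holds.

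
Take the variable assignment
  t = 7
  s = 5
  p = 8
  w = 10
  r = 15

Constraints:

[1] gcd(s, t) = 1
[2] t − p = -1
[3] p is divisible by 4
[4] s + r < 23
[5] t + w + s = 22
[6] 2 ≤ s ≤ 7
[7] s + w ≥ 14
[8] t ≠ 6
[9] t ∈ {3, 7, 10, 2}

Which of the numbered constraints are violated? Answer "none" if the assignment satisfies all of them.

[1] gcd(5, 7) = 1 — holds.
[2] t − p = 7 − 8 = -1 — holds.
[3] 8 / 4 = 2, so 4 divides 8 — holds.
[4] s + r = 5 + 15 = 20; 20 < 23 — holds.
[5] t + w + s = 7 + 10 + 5 = 22 — holds.
[6] s = 5 lies in [2, 7] — holds.
[7] s + w = 5 + 10 = 15; 15 ≥ 14 — holds.
[8] t = 7, and 7 ≠ 6 — holds.
[9] t = 7 is in {3, 7, 10, 2} — holds.

All constraints are satisfied.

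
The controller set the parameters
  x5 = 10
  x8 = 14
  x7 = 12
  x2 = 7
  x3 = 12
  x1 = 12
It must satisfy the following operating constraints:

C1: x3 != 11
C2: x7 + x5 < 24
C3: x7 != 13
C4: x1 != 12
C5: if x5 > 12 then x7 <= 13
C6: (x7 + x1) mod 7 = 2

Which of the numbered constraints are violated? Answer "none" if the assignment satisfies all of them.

Constraints 4 and 6 are violated.

C1: x3 = 12, and 12 ≠ 11  holds
C2: x7 + x5 = 12 + 10 = 22; 22 < 24  holds
C3: x7 = 12, and 12 ≠ 13  holds
C4: x1 = 12, but 12 is required to differ  fails
C5: x5 = 10, not > 12; antecedent false, conditional vacuously true  holds
C6: x7 + x1 = 24; 24 mod 7 = 3, not 2  fails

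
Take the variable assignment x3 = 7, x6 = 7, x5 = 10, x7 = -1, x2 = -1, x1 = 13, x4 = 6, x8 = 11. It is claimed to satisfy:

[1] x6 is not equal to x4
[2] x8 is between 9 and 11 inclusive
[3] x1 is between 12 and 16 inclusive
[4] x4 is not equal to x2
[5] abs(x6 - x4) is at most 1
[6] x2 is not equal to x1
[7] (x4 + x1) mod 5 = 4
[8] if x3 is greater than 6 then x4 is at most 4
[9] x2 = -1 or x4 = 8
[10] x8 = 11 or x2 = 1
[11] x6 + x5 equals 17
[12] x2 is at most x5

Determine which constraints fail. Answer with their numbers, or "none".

[1] x6 = 7, x4 = 6; distinct — holds.
[2] x8 = 11 lies in [9, 11] — holds.
[3] x1 = 13 lies in [12, 16] — holds.
[4] x4 = 6, x2 = -1; distinct — holds.
[5] abs(7 - 6) = 1; 1 ≤ 1 — holds.
[6] x2 = -1, x1 = 13; distinct — holds.
[7] x4 + x1 = 19; 19 mod 5 = 4 — holds.
[8] x3 = 7 > 6, so we need x4 ≤ 4; but x4 = 6 > 4 — does not hold.
[9] x2 = -1 = -1 (first disjunct) — holds.
[10] x8 = 11 = 11 (first disjunct) — holds.
[11] x6 + x5 = 7 + 10 = 17 — holds.
[12] x2 = -1, x5 = 10; -1 ≤ 10 — holds.

Constraint 8 does not hold.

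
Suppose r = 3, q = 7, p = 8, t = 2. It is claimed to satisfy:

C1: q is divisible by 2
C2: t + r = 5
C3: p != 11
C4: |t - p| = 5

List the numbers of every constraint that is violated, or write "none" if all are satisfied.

Violated: 1 and 4.

C1: 7 = 2*3 + 1, so 2 does not divide 7  ✘
C2: t + r = 2 + 3 = 5  ✔
C3: p = 8, and 8 ≠ 11  ✔
C4: |2 - 8| = 6, not 5  ✘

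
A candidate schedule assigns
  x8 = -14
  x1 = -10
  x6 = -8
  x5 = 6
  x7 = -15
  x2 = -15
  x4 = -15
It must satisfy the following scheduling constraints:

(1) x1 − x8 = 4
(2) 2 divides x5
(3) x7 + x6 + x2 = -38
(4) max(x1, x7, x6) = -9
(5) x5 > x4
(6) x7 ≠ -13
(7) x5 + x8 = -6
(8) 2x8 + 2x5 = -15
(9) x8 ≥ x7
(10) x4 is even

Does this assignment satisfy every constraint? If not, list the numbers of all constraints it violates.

Constraints 4, 7, 8, and 10 do not hold.

(1) x1 − x8 = -10 − (-14) = 4 — satisfied.
(2) 6 / 2 = 3, so 2 divides 6 — satisfied.
(3) x7 + x6 + x2 = -15 + (-8) + (-15) = -38 — satisfied.
(4) max(-10, -15, -8) = -8, not -9 — violated.
(5) x5 = 6, x4 = -15; 6 > -15 — satisfied.
(6) x7 = -15, and -15 ≠ -13 — satisfied.
(7) x5 + x8 = 6 + (-14) = -8, not -6 — violated.
(8) 2x8 + 2x5 = 2(-14) + 2(6) = -16, not -15 — violated.
(9) x8 = -14, x7 = -15; -14 ≥ -15 — satisfied.
(10) x4 = -15 is odd — violated.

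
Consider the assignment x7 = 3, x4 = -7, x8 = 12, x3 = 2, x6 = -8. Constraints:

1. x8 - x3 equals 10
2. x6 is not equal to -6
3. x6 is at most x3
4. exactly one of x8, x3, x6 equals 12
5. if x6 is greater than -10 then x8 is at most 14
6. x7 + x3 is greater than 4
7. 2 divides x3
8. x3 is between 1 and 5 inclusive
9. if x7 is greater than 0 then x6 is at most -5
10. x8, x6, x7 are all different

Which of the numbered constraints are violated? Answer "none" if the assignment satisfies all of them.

All constraints are satisfied.

1. x8 - x3 = 12 - 2 = 10  ✔
2. x6 = -8, and -8 ≠ -6  ✔
3. x6 = -8, x3 = 2; -8 ≤ 2  ✔
4. x8=12, x3=2, x6=-8; 1 of them equals 12  ✔
5. x6 = -8 > -10, so we need x8 ≤ 14; x8 = 12 ≤ 14  ✔
6. x7 + x3 = 3 + 2 = 5; 5 > 4  ✔
7. 2 / 2 = 1, so 2 divides 2  ✔
8. x3 = 2 lies in [1, 5]  ✔
9. x7 = 3 > 0, so we need x6 ≤ -5; x6 = -8 ≤ -5  ✔
10. values 12, -8, 3 are pairwise distinct  ✔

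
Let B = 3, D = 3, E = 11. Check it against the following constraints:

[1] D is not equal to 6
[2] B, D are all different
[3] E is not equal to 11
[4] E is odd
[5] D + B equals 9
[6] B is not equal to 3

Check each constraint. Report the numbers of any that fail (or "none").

Constraints 2, 3, 5, and 6 do not hold.

[1] D = 3, and 3 ≠ 6 — OK.
[2] B = D = 3, not all different — violated.
[3] E = 11, but 11 is required to differ — violated.
[4] E = 11 is odd — OK.
[5] D + B = 3 + 3 = 6, not 9 — violated.
[6] B = 3, but 3 is required to differ — violated.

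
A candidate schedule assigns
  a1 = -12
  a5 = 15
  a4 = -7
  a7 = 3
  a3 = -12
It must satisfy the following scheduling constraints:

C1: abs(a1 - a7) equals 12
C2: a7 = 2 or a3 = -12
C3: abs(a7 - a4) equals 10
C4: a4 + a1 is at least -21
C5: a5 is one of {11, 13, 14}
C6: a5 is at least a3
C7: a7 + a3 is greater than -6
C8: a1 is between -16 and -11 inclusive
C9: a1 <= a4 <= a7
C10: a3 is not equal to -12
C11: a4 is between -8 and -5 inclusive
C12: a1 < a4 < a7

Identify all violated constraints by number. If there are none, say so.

C1: abs(-12 - 3) = 15, not 12  false
C2: a7 = 3 ≠ 2, but a3 = -12 = -12 (second disjunct)  true
C3: abs(3 - (-7)) = 10  true
C4: a4 + a1 = -7 + (-12) = -19; -19 ≥ -21  true
C5: a5 = 15 is not in {11, 13, 14}  false
C6: a5 = 15, a3 = -12; 15 ≥ -12  true
C7: a7 + a3 = 3 + (-12) = -9; -9 ≤ -6, bound -6 not met  false
C8: a1 = -12 lies in [-16, -11]  true
C9: values -12 <= -7 <= 3  true
C10: a3 = -12, but -12 is required to differ  false
C11: a4 = -7 lies in [-8, -5]  true
C12: values -12 < -7 < 3  true

Violated: 1, 5, 7, 10.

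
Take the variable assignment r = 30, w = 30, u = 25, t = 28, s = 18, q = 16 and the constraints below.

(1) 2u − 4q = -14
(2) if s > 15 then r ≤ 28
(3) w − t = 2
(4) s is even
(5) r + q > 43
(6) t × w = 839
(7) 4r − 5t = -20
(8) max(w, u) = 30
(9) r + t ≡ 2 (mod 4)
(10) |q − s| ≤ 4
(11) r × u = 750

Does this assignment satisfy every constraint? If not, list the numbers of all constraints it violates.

Constraints 2, 6 do not hold.

(1) 2u − 4q = 2(25) − 4(16) = -14 — OK.
(2) s = 18 > 15, so we need r ≤ 28; but r = 30 > 28 — violated.
(3) w − t = 30 − 28 = 2 — OK.
(4) s = 18 is even — OK.
(5) r + q = 30 + 16 = 46; 46 > 43 — OK.
(6) t × w = 28 × 30 = 840, not 839 — violated.
(7) 4r − 5t = 4(30) − 5(28) = -20 — OK.
(8) max(30, 25) = 30 — OK.
(9) r + t = 58; 58 mod 4 = 2 — OK.
(10) |16 − 18| = 2; 2 ≤ 4 — OK.
(11) r × u = 30 × 25 = 750 — OK.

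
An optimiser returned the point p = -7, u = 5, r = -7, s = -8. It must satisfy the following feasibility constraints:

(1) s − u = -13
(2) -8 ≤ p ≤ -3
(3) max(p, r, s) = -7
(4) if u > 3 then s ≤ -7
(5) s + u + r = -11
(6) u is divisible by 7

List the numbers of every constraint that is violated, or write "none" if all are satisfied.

(1) s − u = -8 − 5 = -13  ✔
(2) p = -7 lies in [-8, -3]  ✔
(3) max(-7, -7, -8) = -7  ✔
(4) u = 5 > 3, so we need s ≤ -7; s = -8 ≤ -7  ✔
(5) s + u + r = -8 + 5 + (-7) = -10, not -11  ✘
(6) 5 = 7×0 + 5, so 7 does not divide 5  ✘

The assignment fails constraints 5, 6.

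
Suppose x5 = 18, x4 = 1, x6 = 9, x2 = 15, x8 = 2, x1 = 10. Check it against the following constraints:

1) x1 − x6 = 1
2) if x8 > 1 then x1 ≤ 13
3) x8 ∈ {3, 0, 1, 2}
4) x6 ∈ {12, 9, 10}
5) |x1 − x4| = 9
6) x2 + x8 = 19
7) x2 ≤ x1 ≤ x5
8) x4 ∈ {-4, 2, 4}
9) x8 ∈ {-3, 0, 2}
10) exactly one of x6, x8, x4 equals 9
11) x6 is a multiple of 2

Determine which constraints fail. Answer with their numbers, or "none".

1) x1 − x6 = 10 − 9 = 1 — holds.
2) x8 = 2 > 1, so we need x1 ≤ 13; x1 = 10 ≤ 13 — holds.
3) x8 = 2 is in {3, 0, 1, 2} — holds.
4) x6 = 9 is in {12, 9, 10} — holds.
5) |10 − 1| = 9 — holds.
6) x2 + x8 = 15 + 2 = 17, not 19 — fails.
7) values 15, 10, 18; x2 = 15 is not ≤ x1 = 10 — fails.
8) x4 = 1 is not in {-4, 2, 4} — fails.
9) x8 = 2 is in {-3, 0, 2} — holds.
10) x6=9, x8=2, x4=1; 1 of them equals 9 — holds.
11) 9 = 2×4 + 1, so 2 does not divide 9 — fails.

Constraints 6, 7, 8, 11 are violated.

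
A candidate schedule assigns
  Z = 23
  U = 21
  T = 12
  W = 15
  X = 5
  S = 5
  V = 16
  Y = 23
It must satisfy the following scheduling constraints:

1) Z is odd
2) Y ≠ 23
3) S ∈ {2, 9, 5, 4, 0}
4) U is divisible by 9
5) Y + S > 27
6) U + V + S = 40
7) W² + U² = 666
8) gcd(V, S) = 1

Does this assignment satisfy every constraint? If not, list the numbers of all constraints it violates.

The assignment fails constraints 2, 4, 6.

1) Z = 23 is odd — satisfied.
2) Y = 23, but 23 is required to differ — violated.
3) S = 5 is in {2, 9, 5, 4, 0} — satisfied.
4) 21 = 9×2 + 3, so 9 does not divide 21 — violated.
5) Y + S = 23 + 5 = 28; 28 > 27 — satisfied.
6) U + V + S = 21 + 16 + 5 = 42, not 40 — violated.
7) W² + U² = 15² + 21² = 225 + 441 = 666 — satisfied.
8) gcd(16, 5) = 1 — satisfied.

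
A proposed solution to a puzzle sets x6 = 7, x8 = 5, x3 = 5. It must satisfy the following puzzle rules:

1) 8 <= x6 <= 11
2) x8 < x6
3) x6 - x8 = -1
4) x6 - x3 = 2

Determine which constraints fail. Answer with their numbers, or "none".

1) x6 = 7 is outside [8, 11] — violated.
2) x8 = 5, x6 = 7; 5 < 7 — OK.
3) x6 - x8 = 7 - 5 = 2, not -1 — violated.
4) x6 - x3 = 7 - 5 = 2 — OK.

The assignment fails constraints 1 and 3.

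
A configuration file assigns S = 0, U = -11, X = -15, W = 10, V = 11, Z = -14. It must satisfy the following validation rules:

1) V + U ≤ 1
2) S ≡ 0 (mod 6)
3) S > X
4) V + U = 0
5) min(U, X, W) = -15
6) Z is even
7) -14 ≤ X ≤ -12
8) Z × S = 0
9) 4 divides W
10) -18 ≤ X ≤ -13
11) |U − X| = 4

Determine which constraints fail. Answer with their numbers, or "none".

Violated: 7 and 9.

1) V + U = 11 + (-11) = 0; 0 ≤ 1  ✔
2) 0 mod 6 = 0  ✔
3) S = 0, X = -15; 0 > -15  ✔
4) V + U = 11 + (-11) = 0  ✔
5) min(-11, -15, 10) = -15  ✔
6) Z = -14 is even  ✔
7) X = -15 is outside [-14, -12]  ✘
8) Z × S = -14 × 0 = 0  ✔
9) 10 = 4×2 + 2, so 4 does not divide 10  ✘
10) X = -15 lies in [-18, -13]  ✔
11) |-11 − (-15)| = 4  ✔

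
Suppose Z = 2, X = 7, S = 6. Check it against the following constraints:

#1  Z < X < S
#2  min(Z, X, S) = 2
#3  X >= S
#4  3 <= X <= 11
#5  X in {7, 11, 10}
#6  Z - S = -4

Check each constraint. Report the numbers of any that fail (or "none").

Constraint 1 does not hold.

#1 values 2, 7, 6; X = 7 is not < S = 6 — does not hold.
#2 min(2, 7, 6) = 2 — holds.
#3 X = 7, S = 6; 7 ≥ 6 — holds.
#4 X = 7 lies in [3, 11] — holds.
#5 X = 7 is in {7, 11, 10} — holds.
#6 Z - S = 2 - 6 = -4 — holds.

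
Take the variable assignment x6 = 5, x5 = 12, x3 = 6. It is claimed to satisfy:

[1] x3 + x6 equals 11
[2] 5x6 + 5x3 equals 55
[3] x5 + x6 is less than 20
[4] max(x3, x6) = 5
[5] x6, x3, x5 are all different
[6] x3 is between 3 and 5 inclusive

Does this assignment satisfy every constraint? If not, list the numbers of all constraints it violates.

[1] x3 + x6 = 6 + 5 = 11 — satisfied.
[2] 5x6 + 5x3 = 5(5) + 5(6) = 55 — satisfied.
[3] x5 + x6 = 12 + 5 = 17; 17 < 20 — satisfied.
[4] max(6, 5) = 6, not 5 — violated.
[5] values 5, 6, 12 are pairwise distinct — satisfied.
[6] x3 = 6 is outside [3, 5] — violated.

No — constraints 4, 6 are not satisfied.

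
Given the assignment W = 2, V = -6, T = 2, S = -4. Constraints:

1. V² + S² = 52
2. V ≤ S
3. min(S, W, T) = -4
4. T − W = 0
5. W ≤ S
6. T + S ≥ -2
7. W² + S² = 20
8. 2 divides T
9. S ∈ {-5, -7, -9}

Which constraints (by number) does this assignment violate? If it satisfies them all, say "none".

1. V² + S² = (-6)² + (-4)² = 36 + 16 = 52 — holds.
2. V = -6, S = -4; -6 ≤ -4 — holds.
3. min(-4, 2, 2) = -4 — holds.
4. T − W = 2 − 2 = 0 — holds.
5. W = 2, S = -4; 2 > -4 (want ≤) — fails.
6. T + S = 2 + (-4) = -2; -2 ≥ -2 — holds.
7. W² + S² = 2² + (-4)² = 4 + 16 = 20 — holds.
8. 2 / 2 = 1, so 2 divides 2 — holds.
9. S = -4 is not in {-5, -7, -9} — fails.

Constraints 5 and 9 are violated.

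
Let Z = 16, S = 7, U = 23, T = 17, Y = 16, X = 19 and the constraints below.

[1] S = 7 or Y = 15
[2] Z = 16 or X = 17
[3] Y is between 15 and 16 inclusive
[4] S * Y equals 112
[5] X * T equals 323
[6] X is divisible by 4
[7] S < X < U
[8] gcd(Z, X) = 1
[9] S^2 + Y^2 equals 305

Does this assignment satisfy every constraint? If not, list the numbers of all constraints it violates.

No — constraint 6 is not satisfied.

[1] S = 7 = 7 (first disjunct) — holds.
[2] Z = 16 = 16 (first disjunct) — holds.
[3] Y = 16 lies in [15, 16] — holds.
[4] S * Y = 7 * 16 = 112 — holds.
[5] X * T = 19 * 17 = 323 — holds.
[6] 19 = 4*4 + 3, so 4 does not divide 19 — fails.
[7] values 7 < 19 < 23 — holds.
[8] gcd(16, 19) = 1 — holds.
[9] S^2 + Y^2 = 7^2 + 16^2 = 49 + 256 = 305 — holds.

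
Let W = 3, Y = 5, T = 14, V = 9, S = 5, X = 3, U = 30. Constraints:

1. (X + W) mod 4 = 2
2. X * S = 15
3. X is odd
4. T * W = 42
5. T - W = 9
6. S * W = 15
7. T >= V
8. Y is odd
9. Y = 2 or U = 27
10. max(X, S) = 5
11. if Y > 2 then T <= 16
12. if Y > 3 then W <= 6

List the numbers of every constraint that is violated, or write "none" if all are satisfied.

The assignment fails constraints 5 and 9.

1. X + W = 6; 6 mod 4 = 2 — OK.
2. X * S = 3 * 5 = 15 — OK.
3. X = 3 is odd — OK.
4. T * W = 14 * 3 = 42 — OK.
5. T - W = 14 - 3 = 11, not 9 — violated.
6. S * W = 5 * 3 = 15 — OK.
7. T = 14, V = 9; 14 ≥ 9 — OK.
8. Y = 5 is odd — OK.
9. Y = 5 ≠ 2 and U = 30 ≠ 27; both disjuncts false — violated.
10. max(3, 5) = 5 — OK.
11. Y = 5 > 2, so we need T ≤ 16; T = 14 ≤ 16 — OK.
12. Y = 5 > 3, so we need W ≤ 6; W = 3 ≤ 6 — OK.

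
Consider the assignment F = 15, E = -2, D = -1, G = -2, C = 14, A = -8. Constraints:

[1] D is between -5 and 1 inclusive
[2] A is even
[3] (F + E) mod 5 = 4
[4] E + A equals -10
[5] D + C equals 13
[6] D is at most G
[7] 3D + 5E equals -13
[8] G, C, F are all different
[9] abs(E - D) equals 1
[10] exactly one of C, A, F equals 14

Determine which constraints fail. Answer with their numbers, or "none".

[1] D = -1 lies in [-5, 1] — OK.
[2] A = -8 is even — OK.
[3] F + E = 13; 13 mod 5 = 3, not 4 — violated.
[4] E + A = -2 + (-8) = -10 — OK.
[5] D + C = -1 + 14 = 13 — OK.
[6] D = -1, G = -2; -1 > -2 (want ≤) — violated.
[7] 3D + 5E = 3(-1) + 5(-2) = -13 — OK.
[8] values -2, 14, 15 are pairwise distinct — OK.
[9] abs(-2 - (-1)) = 1 — OK.
[10] C=14, A=-8, F=15; 1 of them equals 14 — OK.

No — constraints 3 and 6 are not satisfied.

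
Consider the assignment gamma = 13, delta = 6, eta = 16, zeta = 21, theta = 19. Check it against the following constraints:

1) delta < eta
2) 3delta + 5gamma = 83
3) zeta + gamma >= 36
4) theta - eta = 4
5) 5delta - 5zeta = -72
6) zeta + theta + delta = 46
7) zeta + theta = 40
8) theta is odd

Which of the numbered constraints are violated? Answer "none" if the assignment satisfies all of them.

Violated: 3, 4, 5.

1) delta = 6, eta = 16; 6 < 16  OK
2) 3delta + 5gamma = 3(6) + 5(13) = 83  OK
3) zeta + gamma = 21 + 13 = 34; 34 < 36, bound 36 not met  FAIL
4) theta - eta = 19 - 16 = 3, not 4  FAIL
5) 5delta - 5zeta = 5(6) - 5(21) = -75, not -72  FAIL
6) zeta + theta + delta = 21 + 19 + 6 = 46  OK
7) zeta + theta = 21 + 19 = 40  OK
8) theta = 19 is odd  OK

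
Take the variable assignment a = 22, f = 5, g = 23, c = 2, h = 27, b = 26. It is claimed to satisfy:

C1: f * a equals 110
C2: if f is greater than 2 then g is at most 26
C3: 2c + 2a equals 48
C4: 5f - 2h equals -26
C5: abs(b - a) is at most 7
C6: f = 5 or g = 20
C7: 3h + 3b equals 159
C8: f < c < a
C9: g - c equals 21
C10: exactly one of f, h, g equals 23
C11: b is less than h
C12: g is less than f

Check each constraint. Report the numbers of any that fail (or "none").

Violated: 4, 8, 12.

C1: f * a = 5 * 22 = 110  true
C2: f = 5 > 2, so we need g ≤ 26; g = 23 ≤ 26  true
C3: 2c + 2a = 2(2) + 2(22) = 48  true
C4: 5f - 2h = 5(5) - 2(27) = -29, not -26  false
C5: abs(26 - 22) = 4; 4 ≤ 7  true
C6: f = 5 = 5 (first disjunct)  true
C7: 3h + 3b = 3(27) + 3(26) = 159  true
C8: values 5, 2, 22; f = 5 is not < c = 2  false
C9: g - c = 23 - 2 = 21  true
C10: f=5, h=27, g=23; 1 of them equals 23  true
C11: b = 26, h = 27; 26 < 27  true
C12: g = 23, f = 5; 23 ≥ 5 (want <)  false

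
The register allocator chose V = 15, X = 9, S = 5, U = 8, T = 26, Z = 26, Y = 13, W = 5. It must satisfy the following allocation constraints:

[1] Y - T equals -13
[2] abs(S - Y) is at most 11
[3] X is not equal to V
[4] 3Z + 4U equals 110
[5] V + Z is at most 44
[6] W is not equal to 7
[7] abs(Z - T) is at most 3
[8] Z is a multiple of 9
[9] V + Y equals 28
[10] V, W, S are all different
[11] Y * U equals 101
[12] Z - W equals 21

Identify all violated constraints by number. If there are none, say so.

No — constraints 8, 10, and 11 are not satisfied.

[1] Y - T = 13 - 26 = -13  yes
[2] abs(5 - 13) = 8; 8 ≤ 11  yes
[3] X = 9, V = 15; distinct  yes
[4] 3Z + 4U = 3(26) + 4(8) = 110  yes
[5] V + Z = 15 + 26 = 41; 41 ≤ 44  yes
[6] W = 5, and 5 ≠ 7  yes
[7] abs(26 - 26) = 0; 0 ≤ 3  yes
[8] 26 = 9*2 + 8, so 9 does not divide 26  no
[9] V + Y = 15 + 13 = 28  yes
[10] W = S = 5, not all different  no
[11] Y * U = 13 * 8 = 104, not 101  no
[12] Z - W = 26 - 5 = 21  yes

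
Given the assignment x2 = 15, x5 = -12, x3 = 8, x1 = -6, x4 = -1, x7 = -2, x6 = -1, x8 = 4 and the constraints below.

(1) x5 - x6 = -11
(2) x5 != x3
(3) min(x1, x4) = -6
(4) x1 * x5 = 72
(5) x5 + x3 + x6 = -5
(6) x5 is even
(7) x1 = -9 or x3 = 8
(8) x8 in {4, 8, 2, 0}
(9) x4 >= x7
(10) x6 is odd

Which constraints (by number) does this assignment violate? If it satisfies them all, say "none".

(1) x5 - x6 = -12 - (-1) = -11 — holds.
(2) x5 = -12, x3 = 8; distinct — holds.
(3) min(-6, -1) = -6 — holds.
(4) x1 * x5 = -6 * (-12) = 72 — holds.
(5) x5 + x3 + x6 = -12 + 8 + (-1) = -5 — holds.
(6) x5 = -12 is even — holds.
(7) x1 = -6 ≠ -9, but x3 = 8 = 8 (second disjunct) — holds.
(8) x8 = 4 is in {4, 8, 2, 0} — holds.
(9) x4 = -1, x7 = -2; -1 ≥ -2 — holds.
(10) x6 = -1 is odd — holds.

None — every constraint holds.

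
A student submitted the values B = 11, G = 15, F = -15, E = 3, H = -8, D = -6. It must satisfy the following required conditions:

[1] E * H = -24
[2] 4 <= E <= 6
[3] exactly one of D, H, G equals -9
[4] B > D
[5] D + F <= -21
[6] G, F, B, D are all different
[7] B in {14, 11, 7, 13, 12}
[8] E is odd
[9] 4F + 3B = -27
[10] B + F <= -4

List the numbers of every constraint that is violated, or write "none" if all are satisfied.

Constraints 2 and 3 do not hold.

[1] E * H = 3 * (-8) = -24 — OK.
[2] E = 3 is outside [4, 6] — violated.
[3] D=-6, H=-8, G=15; 0 of them equal -9, not exactly one — violated.
[4] B = 11, D = -6; 11 > -6 — OK.
[5] D + F = -6 + (-15) = -21; -21 ≤ -21 — OK.
[6] values 15, -15, 11, -6 are pairwise distinct — OK.
[7] B = 11 is in {14, 11, 7, 13, 12} — OK.
[8] E = 3 is odd — OK.
[9] 4F + 3B = 4(-15) + 3(11) = -27 — OK.
[10] B + F = 11 + (-15) = -4; -4 ≤ -4 — OK.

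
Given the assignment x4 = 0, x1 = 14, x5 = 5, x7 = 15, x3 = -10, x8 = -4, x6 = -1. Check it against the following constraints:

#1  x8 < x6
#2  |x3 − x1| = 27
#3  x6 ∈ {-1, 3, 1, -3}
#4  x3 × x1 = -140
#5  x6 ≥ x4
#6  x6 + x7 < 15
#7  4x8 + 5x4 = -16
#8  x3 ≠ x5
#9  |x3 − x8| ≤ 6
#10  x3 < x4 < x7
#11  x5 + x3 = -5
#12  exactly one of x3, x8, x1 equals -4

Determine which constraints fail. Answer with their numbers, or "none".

The assignment fails constraints 2 and 5.

#1 x8 = -4, x6 = -1; -4 < -1 — satisfied.
#2 |-10 − 14| = 24, not 27 — violated.
#3 x6 = -1 is in {-1, 3, 1, -3} — satisfied.
#4 x3 × x1 = -10 × 14 = -140 — satisfied.
#5 x6 = -1, x4 = 0; -1 < 0 (want ≥) — violated.
#6 x6 + x7 = -1 + 15 = 14; 14 < 15 — satisfied.
#7 4x8 + 5x4 = 4(-4) + 5(0) = -16 — satisfied.
#8 x3 = -10, x5 = 5; distinct — satisfied.
#9 |-10 − (-4)| = 6; 6 ≤ 6 — satisfied.
#10 values -10 < 0 < 15 — satisfied.
#11 x5 + x3 = 5 + (-10) = -5 — satisfied.
#12 x3=-10, x8=-4, x1=14; 1 of them equals -4 — satisfied.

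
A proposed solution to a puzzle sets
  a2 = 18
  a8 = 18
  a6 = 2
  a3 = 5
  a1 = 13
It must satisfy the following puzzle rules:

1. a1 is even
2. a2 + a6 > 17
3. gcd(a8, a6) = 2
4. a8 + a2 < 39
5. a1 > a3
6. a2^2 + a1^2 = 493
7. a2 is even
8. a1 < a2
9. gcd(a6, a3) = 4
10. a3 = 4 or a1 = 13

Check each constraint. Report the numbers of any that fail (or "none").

Violated: 1 and 9.

1. a1 = 13 is odd  ✗
2. a2 + a6 = 18 + 2 = 20; 20 > 17  ✓
3. gcd(18, 2) = 2  ✓
4. a8 + a2 = 18 + 18 = 36; 36 < 39  ✓
5. a1 = 13, a3 = 5; 13 > 5  ✓
6. a2^2 + a1^2 = 18^2 + 13^2 = 324 + 169 = 493  ✓
7. a2 = 18 is even  ✓
8. a1 = 13, a2 = 18; 13 < 18  ✓
9. gcd(2, 5) = 1, not 4  ✗
10. a3 = 5 ≠ 4, but a1 = 13 = 13 (second disjunct)  ✓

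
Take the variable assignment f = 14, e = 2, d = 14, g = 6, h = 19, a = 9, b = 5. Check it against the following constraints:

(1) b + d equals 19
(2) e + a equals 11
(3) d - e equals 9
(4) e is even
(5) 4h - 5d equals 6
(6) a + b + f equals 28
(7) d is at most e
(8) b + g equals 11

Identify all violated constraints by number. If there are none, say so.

(1) b + d = 5 + 14 = 19 — holds.
(2) e + a = 2 + 9 = 11 — holds.
(3) d - e = 14 - 2 = 12, not 9 — does not hold.
(4) e = 2 is even — holds.
(5) 4h - 5d = 4(19) - 5(14) = 6 — holds.
(6) a + b + f = 9 + 5 + 14 = 28 — holds.
(7) d = 14, e = 2; 14 > 2 (want ≤) — does not hold.
(8) b + g = 5 + 6 = 11 — holds.

Constraints 3 and 7 are violated.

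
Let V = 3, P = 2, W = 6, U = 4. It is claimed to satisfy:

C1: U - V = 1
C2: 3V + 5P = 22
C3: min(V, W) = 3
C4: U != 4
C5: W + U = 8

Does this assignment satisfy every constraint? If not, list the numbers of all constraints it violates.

Constraints 2, 4, 5 do not hold.

C1: U - V = 4 - 3 = 1  ✓
C2: 3V + 5P = 3(3) + 5(2) = 19, not 22  ✗
C3: min(3, 6) = 3  ✓
C4: U = 4, but 4 is required to differ  ✗
C5: W + U = 6 + 4 = 10, not 8  ✗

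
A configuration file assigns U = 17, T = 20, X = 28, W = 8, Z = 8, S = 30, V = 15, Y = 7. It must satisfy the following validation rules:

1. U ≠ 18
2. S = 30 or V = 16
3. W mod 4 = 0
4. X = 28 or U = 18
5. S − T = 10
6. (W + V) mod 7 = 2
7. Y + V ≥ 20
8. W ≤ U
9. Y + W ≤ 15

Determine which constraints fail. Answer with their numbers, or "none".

1. U = 17, and 17 ≠ 18 — satisfied.
2. S = 30 = 30 (first disjunct) — satisfied.
3. 8 mod 4 = 0 — satisfied.
4. X = 28 = 28 (first disjunct) — satisfied.
5. S − T = 30 − 20 = 10 — satisfied.
6. W + V = 23; 23 mod 7 = 2 — satisfied.
7. Y + V = 7 + 15 = 22; 22 ≥ 20 — satisfied.
8. W = 8, U = 17; 8 ≤ 17 — satisfied.
9. Y + W = 7 + 8 = 15; 15 ≤ 15 — satisfied.

All constraints are satisfied.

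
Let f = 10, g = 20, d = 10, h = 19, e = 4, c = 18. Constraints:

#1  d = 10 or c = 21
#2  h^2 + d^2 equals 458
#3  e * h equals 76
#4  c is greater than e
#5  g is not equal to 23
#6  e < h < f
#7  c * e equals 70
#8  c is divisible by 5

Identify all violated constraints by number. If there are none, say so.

The assignment fails constraints 2, 6, 7, and 8.

#1 d = 10 = 10 (first disjunct) — holds.
#2 h^2 + d^2 = 19^2 + 10^2 = 361 + 100 = 461, not 458 — fails.
#3 e * h = 4 * 19 = 76 — holds.
#4 c = 18, e = 4; 18 > 4 — holds.
#5 g = 20, and 20 ≠ 23 — holds.
#6 values 4, 19, 10; h = 19 is not < f = 10 — fails.
#7 c * e = 18 * 4 = 72, not 70 — fails.
#8 18 = 5*3 + 3, so 5 does not divide 18 — fails.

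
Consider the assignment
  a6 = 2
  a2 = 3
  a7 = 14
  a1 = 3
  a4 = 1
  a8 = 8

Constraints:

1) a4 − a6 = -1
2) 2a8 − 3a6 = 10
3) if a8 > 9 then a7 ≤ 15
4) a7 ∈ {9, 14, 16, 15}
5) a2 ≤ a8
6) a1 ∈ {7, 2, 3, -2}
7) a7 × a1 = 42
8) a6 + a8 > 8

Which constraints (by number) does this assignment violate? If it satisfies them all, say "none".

All constraints are satisfied.

1) a4 − a6 = 1 − 2 = -1 — OK.
2) 2a8 − 3a6 = 2(8) − 3(2) = 10 — OK.
3) a8 = 8, not > 9; antecedent false, conditional vacuously true — OK.
4) a7 = 14 is in {9, 14, 16, 15} — OK.
5) a2 = 3, a8 = 8; 3 ≤ 8 — OK.
6) a1 = 3 is in {7, 2, 3, -2} — OK.
7) a7 × a1 = 14 × 3 = 42 — OK.
8) a6 + a8 = 2 + 8 = 10; 10 > 8 — OK.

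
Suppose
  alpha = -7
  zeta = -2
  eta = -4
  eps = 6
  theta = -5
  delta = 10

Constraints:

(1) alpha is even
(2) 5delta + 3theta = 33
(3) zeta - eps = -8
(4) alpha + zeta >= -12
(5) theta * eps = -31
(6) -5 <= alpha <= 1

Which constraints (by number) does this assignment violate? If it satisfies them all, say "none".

No — constraints 1, 2, 5, 6 are not satisfied.

(1) alpha = -7 is odd  no
(2) 5delta + 3theta = 5(10) + 3(-5) = 35, not 33  no
(3) zeta - eps = -2 - 6 = -8  yes
(4) alpha + zeta = -7 + (-2) = -9; -9 ≥ -12  yes
(5) theta * eps = -5 * 6 = -30, not -31  no
(6) alpha = -7 is outside [-5, 1]  no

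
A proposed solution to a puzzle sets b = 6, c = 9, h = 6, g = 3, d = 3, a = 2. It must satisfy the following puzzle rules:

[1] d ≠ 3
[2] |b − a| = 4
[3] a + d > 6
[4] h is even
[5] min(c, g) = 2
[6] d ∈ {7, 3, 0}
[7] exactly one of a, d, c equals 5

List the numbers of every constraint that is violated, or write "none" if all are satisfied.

[1] d = 3, but 3 is required to differ  ✗
[2] |6 − 2| = 4  ✓
[3] a + d = 2 + 3 = 5; 5 ≤ 6, bound 6 not met  ✗
[4] h = 6 is even  ✓
[5] min(9, 3) = 3, not 2  ✗
[6] d = 3 is in {7, 3, 0}  ✓
[7] a=2, d=3, c=9; 0 of them equal 5, not exactly one  ✗

Constraints 1, 3, 5, 7 are violated.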